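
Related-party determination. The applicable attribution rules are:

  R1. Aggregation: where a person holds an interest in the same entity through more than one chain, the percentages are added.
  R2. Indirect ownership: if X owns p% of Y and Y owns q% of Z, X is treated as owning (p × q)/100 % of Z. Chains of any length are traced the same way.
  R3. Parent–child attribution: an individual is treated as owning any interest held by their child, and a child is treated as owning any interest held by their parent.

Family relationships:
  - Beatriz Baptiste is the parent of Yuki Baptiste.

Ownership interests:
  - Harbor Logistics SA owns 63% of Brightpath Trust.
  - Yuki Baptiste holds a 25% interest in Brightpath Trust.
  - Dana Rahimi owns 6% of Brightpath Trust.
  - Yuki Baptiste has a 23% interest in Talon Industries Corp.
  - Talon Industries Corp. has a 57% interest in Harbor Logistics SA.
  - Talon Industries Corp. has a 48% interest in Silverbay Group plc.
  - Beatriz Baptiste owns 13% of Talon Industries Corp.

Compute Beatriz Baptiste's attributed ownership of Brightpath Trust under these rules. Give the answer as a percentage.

By parent–child attribution (R3), Beatriz Baptiste is treated as also owning Yuki Baptiste's interest in Talon Industries Corp, giving 13% + 23% = 36%.
By parent–child attribution (R3), Beatriz Baptiste is treated as owning Yuki Baptiste's 25% interest in Brightpath Trust.
Chain via Talon Industries Corp. → Harbor Logistics SA (R2): 36% × 57% × 63% = 12.9276% of Brightpath Trust.
Direct interest in Brightpath Trust: 25%.
Aggregating (R1): 12.9276% + 25% = 37.9276%.

37.9276%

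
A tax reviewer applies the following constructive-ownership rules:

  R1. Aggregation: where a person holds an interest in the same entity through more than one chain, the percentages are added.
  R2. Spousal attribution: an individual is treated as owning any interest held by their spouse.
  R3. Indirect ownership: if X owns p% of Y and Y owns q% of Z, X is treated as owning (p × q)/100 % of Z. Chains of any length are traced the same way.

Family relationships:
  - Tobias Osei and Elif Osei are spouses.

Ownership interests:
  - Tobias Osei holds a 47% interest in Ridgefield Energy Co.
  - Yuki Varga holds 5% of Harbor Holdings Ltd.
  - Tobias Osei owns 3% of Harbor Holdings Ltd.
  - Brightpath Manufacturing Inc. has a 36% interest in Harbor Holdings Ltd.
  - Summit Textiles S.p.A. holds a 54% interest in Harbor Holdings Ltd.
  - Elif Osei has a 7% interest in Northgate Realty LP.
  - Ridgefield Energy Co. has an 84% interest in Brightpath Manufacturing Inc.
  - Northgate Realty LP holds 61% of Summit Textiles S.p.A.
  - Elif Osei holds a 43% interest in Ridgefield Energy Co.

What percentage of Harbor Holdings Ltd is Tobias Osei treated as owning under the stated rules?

By spousal attribution (R2), Tobias Osei is treated as also owning Elif Osei's interest in Ridgefield Energy Co, giving 47% + 43% = 90%.
By spousal attribution (R2), Tobias Osei is treated as owning Elif Osei's 7% interest in Northgate Realty LP.
Chain via Ridgefield Energy Co. → Brightpath Manufacturing Inc. (R3): 90% × 84% × 36% = 27.216% of Harbor Holdings Ltd.
Direct interest in Harbor Holdings Ltd: 3%.
Chain via Northgate Realty LP → Summit Textiles S.p.A. (R3): 7% × 61% × 54% = 2.3058% of Harbor Holdings Ltd.
Aggregating (R1): 27.216% + 3% + 2.3058% = 32.5218%.

32.5218%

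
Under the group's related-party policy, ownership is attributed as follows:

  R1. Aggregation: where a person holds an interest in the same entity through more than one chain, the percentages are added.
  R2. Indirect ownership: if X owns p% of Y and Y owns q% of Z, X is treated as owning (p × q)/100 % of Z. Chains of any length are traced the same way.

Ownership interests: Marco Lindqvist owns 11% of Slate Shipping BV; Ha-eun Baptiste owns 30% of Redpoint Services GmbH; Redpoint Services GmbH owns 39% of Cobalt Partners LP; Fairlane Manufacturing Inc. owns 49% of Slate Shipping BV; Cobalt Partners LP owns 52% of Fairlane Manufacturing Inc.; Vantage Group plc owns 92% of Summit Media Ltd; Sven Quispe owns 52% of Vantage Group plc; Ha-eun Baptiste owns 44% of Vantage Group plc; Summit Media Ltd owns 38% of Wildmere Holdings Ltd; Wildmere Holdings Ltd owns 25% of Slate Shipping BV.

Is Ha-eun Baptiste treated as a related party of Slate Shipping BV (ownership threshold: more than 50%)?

Chain via Vantage Group plc → Summit Media Ltd → Wildmere Holdings Ltd (R2): 44% × 92% × 38% × 25% = 3.8456% of Slate Shipping BV.
Chain via Redpoint Services GmbH → Cobalt Partners LP → Fairlane Manufacturing Inc. (R2): 30% × 39% × 52% × 49% = 2.98116% of Slate Shipping BV.
Aggregating (R1): 3.8456% + 2.98116% = 6.82676%.
6.82676% does not exceed the 50% threshold, so Ha-eun is not a related party to Slate Shipping BV.

No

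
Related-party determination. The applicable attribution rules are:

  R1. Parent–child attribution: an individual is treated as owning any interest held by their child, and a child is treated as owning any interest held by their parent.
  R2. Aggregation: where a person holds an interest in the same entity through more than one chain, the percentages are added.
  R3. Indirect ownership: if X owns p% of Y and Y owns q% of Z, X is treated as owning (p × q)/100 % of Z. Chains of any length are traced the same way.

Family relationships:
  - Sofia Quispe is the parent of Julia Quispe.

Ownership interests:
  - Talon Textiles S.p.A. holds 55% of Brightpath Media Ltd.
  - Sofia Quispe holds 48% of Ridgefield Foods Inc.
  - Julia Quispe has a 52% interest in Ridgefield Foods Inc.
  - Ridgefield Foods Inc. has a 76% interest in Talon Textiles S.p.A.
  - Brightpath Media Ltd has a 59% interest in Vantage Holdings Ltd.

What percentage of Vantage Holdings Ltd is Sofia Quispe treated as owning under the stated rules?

24.662%

By parent–child attribution (R1), Sofia Quispe is treated as also owning Julia Quispe's interest in Ridgefield Foods Inc, giving 48% + 52% = 100%.
Chain via Ridgefield Foods Inc. → Talon Textiles S.p.A. → Brightpath Media Ltd (R3): 100% × 76% × 55% × 59% = 24.662% of Vantage Holdings Ltd.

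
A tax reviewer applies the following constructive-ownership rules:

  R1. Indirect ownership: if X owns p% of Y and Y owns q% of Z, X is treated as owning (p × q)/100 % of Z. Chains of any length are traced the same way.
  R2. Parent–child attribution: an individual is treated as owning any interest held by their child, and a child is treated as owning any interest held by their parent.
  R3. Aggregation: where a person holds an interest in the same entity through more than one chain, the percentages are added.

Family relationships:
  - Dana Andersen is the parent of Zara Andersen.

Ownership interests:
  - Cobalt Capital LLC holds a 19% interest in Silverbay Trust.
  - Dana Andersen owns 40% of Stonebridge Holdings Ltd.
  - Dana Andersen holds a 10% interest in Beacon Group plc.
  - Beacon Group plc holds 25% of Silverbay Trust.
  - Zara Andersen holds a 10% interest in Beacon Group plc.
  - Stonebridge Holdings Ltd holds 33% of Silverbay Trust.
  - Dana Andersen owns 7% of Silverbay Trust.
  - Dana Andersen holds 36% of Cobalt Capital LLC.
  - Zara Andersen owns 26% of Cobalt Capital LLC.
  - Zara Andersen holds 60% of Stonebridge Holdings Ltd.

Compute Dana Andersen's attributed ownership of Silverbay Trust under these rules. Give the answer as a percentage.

56.78%

By parent–child attribution (R2), Dana Andersen is treated as also owning Zara Andersen's interest in Cobalt Capital LLC, giving 36% + 26% = 62%.
By parent–child attribution (R2), Dana Andersen is treated as also owning Zara Andersen's interest in Beacon Group plc, giving 10% + 10% = 20%.
By parent–child attribution (R2), Dana Andersen is treated as also owning Zara Andersen's interest in Stonebridge Holdings Ltd, giving 40% + 60% = 100%.
Chain via Cobalt Capital LLC (R1): 62% × 19% = 11.78% of Silverbay Trust.
Chain via Beacon Group plc (R1): 20% × 25% = 5% of Silverbay Trust.
Chain via Stonebridge Holdings Ltd (R1): 100% × 33% = 33% of Silverbay Trust.
Direct interest in Silverbay Trust: 7%.
Aggregating (R3): 11.78% + 5% + 33% + 7% = 56.78%.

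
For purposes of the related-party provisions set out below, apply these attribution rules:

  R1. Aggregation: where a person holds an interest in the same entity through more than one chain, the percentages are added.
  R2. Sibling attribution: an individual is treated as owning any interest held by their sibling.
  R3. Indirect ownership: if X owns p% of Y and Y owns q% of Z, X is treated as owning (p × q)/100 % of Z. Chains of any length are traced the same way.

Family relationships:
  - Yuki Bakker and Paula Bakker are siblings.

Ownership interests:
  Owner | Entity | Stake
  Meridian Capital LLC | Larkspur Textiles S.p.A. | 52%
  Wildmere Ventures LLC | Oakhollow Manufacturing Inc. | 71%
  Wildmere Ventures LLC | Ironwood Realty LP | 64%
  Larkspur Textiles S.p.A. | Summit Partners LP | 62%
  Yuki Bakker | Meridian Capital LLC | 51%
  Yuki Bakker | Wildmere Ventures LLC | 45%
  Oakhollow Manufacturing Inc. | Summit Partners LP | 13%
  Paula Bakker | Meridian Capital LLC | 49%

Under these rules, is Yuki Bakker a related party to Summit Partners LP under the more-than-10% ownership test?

Yes

By sibling attribution (R2), Yuki Bakker is treated as also owning Paula Bakker's interest in Meridian Capital LLC, giving 51% + 49% = 100%.
Chain via Meridian Capital LLC → Larkspur Textiles S.p.A. (R3): 100% × 52% × 62% = 32.24% of Summit Partners LP.
Chain via Wildmere Ventures LLC → Oakhollow Manufacturing Inc. (R3): 45% × 71% × 13% = 4.1535% of Summit Partners LP.
Aggregating (R1): 32.24% + 4.1535% = 36.3935%.
36.3935% exceeds the 10% threshold, so Yuki is a related party to Summit Partners LP.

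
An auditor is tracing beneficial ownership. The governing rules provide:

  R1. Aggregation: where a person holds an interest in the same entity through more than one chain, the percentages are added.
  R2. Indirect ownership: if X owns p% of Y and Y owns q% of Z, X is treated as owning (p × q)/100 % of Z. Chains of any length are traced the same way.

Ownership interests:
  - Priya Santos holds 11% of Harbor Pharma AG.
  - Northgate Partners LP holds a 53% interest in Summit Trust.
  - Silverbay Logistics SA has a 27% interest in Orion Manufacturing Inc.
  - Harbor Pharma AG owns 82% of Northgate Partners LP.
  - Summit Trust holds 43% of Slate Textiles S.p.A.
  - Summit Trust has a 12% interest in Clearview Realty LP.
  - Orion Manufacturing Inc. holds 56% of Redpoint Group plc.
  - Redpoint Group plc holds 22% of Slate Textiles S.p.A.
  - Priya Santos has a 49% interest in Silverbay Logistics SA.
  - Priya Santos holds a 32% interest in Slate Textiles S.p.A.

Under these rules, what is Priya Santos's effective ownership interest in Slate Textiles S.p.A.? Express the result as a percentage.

35.685594%

Chain via Harbor Pharma AG → Northgate Partners LP → Summit Trust (R2): 11% × 82% × 53% × 43% = 2.055658% of Slate Textiles S.p.A.
Chain via Silverbay Logistics SA → Orion Manufacturing Inc. → Redpoint Group plc (R2): 49% × 27% × 56% × 22% = 1.629936% of Slate Textiles S.p.A.
Direct interest in Slate Textiles S.p.A: 32%.
Aggregating (R1): 2.055658% + 1.629936% + 32% = 35.685594%.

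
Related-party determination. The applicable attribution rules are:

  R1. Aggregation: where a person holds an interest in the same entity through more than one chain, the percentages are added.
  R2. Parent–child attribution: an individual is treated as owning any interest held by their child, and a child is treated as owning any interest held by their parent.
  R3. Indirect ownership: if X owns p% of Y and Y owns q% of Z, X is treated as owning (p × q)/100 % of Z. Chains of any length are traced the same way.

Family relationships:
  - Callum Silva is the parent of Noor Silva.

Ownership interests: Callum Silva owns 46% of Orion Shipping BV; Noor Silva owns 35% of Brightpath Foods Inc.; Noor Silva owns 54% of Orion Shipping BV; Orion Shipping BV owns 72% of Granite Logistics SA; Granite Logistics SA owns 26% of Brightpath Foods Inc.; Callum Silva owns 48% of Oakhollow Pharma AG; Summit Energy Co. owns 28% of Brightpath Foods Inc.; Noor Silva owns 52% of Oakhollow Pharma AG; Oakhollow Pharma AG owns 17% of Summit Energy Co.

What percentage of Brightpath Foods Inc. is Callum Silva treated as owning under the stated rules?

By parent–child attribution (R2), Callum Silva is treated as also owning Noor Silva's interest in Oakhollow Pharma AG, giving 48% + 52% = 100%.
By parent–child attribution (R2), Callum Silva is treated as also owning Noor Silva's interest in Orion Shipping BV, giving 46% + 54% = 100%.
By parent–child attribution (R2), Callum Silva is treated as owning Noor Silva's 35% interest in Brightpath Foods Inc.
Chain via Oakhollow Pharma AG → Summit Energy Co. (R3): 100% × 17% × 28% = 4.76% of Brightpath Foods Inc.
Chain via Orion Shipping BV → Granite Logistics SA (R3): 100% × 72% × 26% = 18.72% of Brightpath Foods Inc.
Direct interest in Brightpath Foods Inc: 35%.
Aggregating (R1): 4.76% + 18.72% + 35% = 58.48%.

58.48%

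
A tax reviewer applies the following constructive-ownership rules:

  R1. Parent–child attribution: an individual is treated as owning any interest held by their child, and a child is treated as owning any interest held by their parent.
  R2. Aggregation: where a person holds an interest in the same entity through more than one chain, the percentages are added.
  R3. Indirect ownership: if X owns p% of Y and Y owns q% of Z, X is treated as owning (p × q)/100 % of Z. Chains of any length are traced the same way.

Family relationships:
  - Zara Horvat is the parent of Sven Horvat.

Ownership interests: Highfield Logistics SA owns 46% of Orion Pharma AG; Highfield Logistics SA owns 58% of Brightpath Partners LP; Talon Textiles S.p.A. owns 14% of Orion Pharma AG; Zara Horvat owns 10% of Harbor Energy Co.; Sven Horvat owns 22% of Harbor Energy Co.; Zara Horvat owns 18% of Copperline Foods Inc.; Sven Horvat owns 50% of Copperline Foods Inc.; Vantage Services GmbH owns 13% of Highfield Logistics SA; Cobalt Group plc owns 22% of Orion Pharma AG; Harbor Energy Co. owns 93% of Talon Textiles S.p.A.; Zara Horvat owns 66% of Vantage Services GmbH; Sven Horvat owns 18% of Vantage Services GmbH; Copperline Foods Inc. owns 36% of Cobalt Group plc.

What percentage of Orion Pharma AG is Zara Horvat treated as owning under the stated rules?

14.5752%

By parent–child attribution (R1), Zara Horvat is treated as also owning Sven Horvat's interest in Vantage Services GmbH, giving 66% + 18% = 84%.
By parent–child attribution (R1), Zara Horvat is treated as also owning Sven Horvat's interest in Copperline Foods Inc, giving 18% + 50% = 68%.
By parent–child attribution (R1), Zara Horvat is treated as also owning Sven Horvat's interest in Harbor Energy Co, giving 10% + 22% = 32%.
Chain via Vantage Services GmbH → Highfield Logistics SA (R3): 84% × 13% × 46% = 5.0232% of Orion Pharma AG.
Chain via Copperline Foods Inc. → Cobalt Group plc (R3): 68% × 36% × 22% = 5.3856% of Orion Pharma AG.
Chain via Harbor Energy Co. → Talon Textiles S.p.A. (R3): 32% × 93% × 14% = 4.1664% of Orion Pharma AG.
Aggregating (R2): 5.0232% + 5.3856% + 4.1664% = 14.5752%.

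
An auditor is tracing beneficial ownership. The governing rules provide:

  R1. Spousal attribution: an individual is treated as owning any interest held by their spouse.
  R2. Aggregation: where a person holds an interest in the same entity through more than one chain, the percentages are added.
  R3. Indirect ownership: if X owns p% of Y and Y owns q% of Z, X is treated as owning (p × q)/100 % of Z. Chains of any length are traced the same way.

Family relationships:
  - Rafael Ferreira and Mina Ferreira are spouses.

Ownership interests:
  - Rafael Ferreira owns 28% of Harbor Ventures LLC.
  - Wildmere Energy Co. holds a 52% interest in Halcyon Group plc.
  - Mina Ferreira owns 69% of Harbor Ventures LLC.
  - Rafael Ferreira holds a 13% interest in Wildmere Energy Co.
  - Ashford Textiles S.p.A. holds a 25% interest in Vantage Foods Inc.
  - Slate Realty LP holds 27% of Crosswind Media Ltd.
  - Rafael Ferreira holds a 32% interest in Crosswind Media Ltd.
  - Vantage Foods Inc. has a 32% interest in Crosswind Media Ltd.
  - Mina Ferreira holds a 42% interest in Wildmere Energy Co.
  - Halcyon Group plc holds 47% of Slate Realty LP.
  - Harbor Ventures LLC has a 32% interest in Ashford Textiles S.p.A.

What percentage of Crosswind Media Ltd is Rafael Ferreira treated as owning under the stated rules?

38.11254%

By spousal attribution (R1), Rafael Ferreira is treated as also owning Mina Ferreira's interest in Harbor Ventures LLC, giving 28% + 69% = 97%.
By spousal attribution (R1), Rafael Ferreira is treated as also owning Mina Ferreira's interest in Wildmere Energy Co, giving 13% + 42% = 55%.
Chain via Harbor Ventures LLC → Ashford Textiles S.p.A. → Vantage Foods Inc. (R3): 97% × 32% × 25% × 32% = 2.4832% of Crosswind Media Ltd.
Chain via Wildmere Energy Co. → Halcyon Group plc → Slate Realty LP (R3): 55% × 52% × 47% × 27% = 3.62934% of Crosswind Media Ltd.
Direct interest in Crosswind Media Ltd: 32%.
Aggregating (R2): 2.4832% + 3.62934% + 32% = 38.11254%.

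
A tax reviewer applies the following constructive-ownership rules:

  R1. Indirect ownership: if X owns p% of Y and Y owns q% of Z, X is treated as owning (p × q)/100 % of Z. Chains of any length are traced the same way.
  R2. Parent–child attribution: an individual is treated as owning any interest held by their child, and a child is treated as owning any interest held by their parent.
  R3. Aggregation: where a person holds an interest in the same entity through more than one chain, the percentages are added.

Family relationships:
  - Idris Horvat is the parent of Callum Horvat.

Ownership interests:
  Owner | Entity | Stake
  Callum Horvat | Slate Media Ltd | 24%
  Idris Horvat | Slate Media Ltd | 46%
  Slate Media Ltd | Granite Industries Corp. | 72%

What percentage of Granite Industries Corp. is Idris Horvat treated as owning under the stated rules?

By parent–child attribution (R2), Idris Horvat is treated as also owning Callum Horvat's interest in Slate Media Ltd, giving 46% + 24% = 70%.
Chain via Slate Media Ltd (R1): 70% × 72% = 50.4% of Granite Industries Corp.

50.4%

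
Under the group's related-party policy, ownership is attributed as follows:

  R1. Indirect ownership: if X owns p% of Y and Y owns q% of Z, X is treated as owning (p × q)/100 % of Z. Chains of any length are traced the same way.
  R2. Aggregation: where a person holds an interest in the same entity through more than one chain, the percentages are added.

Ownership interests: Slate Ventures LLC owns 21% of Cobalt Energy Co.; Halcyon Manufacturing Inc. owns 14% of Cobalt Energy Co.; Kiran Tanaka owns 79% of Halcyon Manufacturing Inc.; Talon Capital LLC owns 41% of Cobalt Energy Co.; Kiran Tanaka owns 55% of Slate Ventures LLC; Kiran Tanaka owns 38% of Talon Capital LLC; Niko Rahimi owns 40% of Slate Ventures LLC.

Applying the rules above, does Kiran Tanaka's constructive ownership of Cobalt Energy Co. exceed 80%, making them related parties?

No

Chain via Halcyon Manufacturing Inc. (R1): 79% × 14% = 11.06% of Cobalt Energy Co.
Chain via Slate Ventures LLC (R1): 55% × 21% = 11.55% of Cobalt Energy Co.
Chain via Talon Capital LLC (R1): 38% × 41% = 15.58% of Cobalt Energy Co.
Aggregating (R2): 11.06% + 11.55% + 15.58% = 38.19%.
38.19% does not exceed the 80% threshold, so Kiran is not a related party to Cobalt Energy Co.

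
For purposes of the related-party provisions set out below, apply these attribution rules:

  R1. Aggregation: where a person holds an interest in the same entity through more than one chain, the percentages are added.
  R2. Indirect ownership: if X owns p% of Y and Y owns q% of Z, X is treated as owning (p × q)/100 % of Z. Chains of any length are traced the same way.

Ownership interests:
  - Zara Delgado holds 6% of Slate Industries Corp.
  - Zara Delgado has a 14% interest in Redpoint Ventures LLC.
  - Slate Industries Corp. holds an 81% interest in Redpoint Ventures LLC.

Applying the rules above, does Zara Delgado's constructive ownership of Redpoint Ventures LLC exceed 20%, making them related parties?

No

Chain via Slate Industries Corp. (R2): 6% × 81% = 4.86% of Redpoint Ventures LLC.
Direct interest in Redpoint Ventures LLC: 14%.
Aggregating (R1): 4.86% + 14% = 18.86%.
18.86% does not exceed the 20% threshold, so Zara is not a related party to Redpoint Ventures LLC.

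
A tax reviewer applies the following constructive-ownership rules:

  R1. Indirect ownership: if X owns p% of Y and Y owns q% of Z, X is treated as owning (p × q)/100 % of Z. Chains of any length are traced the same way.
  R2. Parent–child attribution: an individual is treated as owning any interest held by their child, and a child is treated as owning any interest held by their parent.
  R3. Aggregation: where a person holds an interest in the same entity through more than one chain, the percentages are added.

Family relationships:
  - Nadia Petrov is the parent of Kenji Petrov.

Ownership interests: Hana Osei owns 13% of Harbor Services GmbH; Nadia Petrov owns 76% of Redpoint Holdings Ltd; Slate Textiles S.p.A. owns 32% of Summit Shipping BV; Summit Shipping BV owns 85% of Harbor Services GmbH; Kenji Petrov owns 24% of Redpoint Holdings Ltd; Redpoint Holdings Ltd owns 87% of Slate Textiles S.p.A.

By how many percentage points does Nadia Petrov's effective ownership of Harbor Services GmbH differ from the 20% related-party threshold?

3.664

By parent–child attribution (R2), Nadia Petrov is treated as also owning Kenji Petrov's interest in Redpoint Holdings Ltd, giving 76% + 24% = 100%.
Chain via Redpoint Holdings Ltd → Slate Textiles S.p.A. → Summit Shipping BV (R1): 100% × 87% × 32% × 85% = 23.664% of Harbor Services GmbH.
23.664% exceeds the 20% threshold by 3.664 percentage points.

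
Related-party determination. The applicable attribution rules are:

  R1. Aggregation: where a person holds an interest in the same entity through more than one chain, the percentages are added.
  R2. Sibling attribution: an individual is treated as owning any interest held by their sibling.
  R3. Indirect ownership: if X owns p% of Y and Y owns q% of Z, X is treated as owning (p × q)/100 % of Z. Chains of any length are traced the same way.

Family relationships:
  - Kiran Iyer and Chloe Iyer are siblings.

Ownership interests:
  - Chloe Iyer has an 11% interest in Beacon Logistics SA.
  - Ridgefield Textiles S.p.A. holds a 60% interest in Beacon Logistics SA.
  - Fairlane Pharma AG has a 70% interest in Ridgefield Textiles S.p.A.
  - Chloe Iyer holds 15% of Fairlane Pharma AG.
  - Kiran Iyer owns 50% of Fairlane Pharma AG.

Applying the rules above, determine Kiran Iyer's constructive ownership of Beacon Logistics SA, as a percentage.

38.3%

By sibling attribution (R2), Kiran Iyer is treated as also owning Chloe Iyer's interest in Fairlane Pharma AG, giving 50% + 15% = 65%.
By sibling attribution (R2), Kiran Iyer is treated as owning Chloe Iyer's 11% interest in Beacon Logistics SA.
Chain via Fairlane Pharma AG → Ridgefield Textiles S.p.A. (R3): 65% × 70% × 60% = 27.3% of Beacon Logistics SA.
Direct interest in Beacon Logistics SA: 11%.
Aggregating (R1): 27.3% + 11% = 38.3%.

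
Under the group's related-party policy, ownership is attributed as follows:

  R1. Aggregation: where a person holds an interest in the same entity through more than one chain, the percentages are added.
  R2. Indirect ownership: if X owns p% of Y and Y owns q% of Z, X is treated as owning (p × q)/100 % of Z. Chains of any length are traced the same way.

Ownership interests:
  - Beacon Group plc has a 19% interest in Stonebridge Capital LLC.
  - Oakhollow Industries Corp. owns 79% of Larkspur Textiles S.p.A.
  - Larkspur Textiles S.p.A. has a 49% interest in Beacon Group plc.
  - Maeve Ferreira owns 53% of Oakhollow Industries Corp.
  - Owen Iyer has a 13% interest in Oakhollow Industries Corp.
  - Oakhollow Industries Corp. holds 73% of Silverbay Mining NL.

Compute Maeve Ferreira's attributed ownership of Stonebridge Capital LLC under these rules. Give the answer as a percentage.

Chain via Oakhollow Industries Corp. → Larkspur Textiles S.p.A. → Beacon Group plc (R2): 53% × 79% × 49% × 19% = 3.898097% of Stonebridge Capital LLC.

3.898097%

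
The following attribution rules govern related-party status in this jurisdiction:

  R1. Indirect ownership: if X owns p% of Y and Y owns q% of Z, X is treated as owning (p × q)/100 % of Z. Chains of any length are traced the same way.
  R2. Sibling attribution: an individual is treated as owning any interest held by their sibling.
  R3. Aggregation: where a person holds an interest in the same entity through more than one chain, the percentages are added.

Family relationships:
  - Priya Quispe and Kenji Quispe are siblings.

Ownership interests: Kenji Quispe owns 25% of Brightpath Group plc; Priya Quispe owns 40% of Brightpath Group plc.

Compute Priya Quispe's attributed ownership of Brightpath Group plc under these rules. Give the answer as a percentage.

By sibling attribution (R2), Priya Quispe is treated as also owning Kenji Quispe's interest in Brightpath Group plc, giving 40% + 25% = 65%.
Direct interest in Brightpath Group plc: 65%.

65%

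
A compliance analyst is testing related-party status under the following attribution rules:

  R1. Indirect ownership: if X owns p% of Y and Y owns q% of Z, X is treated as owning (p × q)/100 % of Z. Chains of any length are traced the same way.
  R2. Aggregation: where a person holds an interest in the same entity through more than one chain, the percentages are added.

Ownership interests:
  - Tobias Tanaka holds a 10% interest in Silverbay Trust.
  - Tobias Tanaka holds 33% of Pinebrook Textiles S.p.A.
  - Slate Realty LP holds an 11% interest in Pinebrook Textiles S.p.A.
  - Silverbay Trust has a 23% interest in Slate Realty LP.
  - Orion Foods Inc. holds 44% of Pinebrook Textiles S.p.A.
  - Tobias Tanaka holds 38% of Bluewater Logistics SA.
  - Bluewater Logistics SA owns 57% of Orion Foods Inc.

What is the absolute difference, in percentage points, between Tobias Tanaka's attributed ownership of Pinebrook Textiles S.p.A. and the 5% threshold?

Chain via Bluewater Logistics SA → Orion Foods Inc. (R1): 38% × 57% × 44% = 9.5304% of Pinebrook Textiles S.p.A.
Chain via Silverbay Trust → Slate Realty LP (R1): 10% × 23% × 11% = 0.253% of Pinebrook Textiles S.p.A.
Direct interest in Pinebrook Textiles S.p.A: 33%.
Aggregating (R2): 9.5304% + 0.253% + 33% = 42.7834%.
42.7834% exceeds the 5% threshold by 37.7834 percentage points.

37.7834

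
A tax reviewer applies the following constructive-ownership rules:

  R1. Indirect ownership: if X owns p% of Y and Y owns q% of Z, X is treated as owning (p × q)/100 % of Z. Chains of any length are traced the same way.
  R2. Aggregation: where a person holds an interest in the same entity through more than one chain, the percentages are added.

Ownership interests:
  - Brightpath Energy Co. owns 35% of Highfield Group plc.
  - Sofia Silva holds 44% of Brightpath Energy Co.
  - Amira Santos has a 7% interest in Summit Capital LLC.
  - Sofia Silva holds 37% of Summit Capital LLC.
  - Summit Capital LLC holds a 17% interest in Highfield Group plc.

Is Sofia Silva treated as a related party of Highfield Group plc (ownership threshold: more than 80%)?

No

Chain via Brightpath Energy Co. (R1): 44% × 35% = 15.4% of Highfield Group plc.
Chain via Summit Capital LLC (R1): 37% × 17% = 6.29% of Highfield Group plc.
Aggregating (R2): 15.4% + 6.29% = 21.69%.
21.69% does not exceed the 80% threshold, so Sofia is not a related party to Highfield Group plc.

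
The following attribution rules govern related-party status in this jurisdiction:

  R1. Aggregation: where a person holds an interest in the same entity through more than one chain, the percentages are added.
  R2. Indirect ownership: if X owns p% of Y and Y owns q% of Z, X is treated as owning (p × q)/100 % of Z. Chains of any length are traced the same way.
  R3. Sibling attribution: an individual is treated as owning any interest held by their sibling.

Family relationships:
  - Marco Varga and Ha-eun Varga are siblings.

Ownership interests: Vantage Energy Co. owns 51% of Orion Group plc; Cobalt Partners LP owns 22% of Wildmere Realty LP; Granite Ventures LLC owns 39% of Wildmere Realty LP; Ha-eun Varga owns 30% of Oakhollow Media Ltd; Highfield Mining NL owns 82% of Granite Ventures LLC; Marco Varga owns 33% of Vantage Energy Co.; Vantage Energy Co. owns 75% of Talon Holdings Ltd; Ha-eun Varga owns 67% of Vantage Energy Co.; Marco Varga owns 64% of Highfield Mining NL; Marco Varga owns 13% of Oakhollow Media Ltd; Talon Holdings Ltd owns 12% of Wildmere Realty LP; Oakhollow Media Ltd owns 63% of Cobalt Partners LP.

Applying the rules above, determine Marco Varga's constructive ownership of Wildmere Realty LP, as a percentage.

35.427%

By sibling attribution (R3), Marco Varga is treated as also owning Ha-eun Varga's interest in Vantage Energy Co, giving 33% + 67% = 100%.
By sibling attribution (R3), Marco Varga is treated as also owning Ha-eun Varga's interest in Oakhollow Media Ltd, giving 13% + 30% = 43%.
Chain via Vantage Energy Co. → Talon Holdings Ltd (R2): 100% × 75% × 12% = 9% of Wildmere Realty LP.
Chain via Highfield Mining NL → Granite Ventures LLC (R2): 64% × 82% × 39% = 20.4672% of Wildmere Realty LP.
Chain via Oakhollow Media Ltd → Cobalt Partners LP (R2): 43% × 63% × 22% = 5.9598% of Wildmere Realty LP.
Aggregating (R1): 9% + 20.4672% + 5.9598% = 35.427%.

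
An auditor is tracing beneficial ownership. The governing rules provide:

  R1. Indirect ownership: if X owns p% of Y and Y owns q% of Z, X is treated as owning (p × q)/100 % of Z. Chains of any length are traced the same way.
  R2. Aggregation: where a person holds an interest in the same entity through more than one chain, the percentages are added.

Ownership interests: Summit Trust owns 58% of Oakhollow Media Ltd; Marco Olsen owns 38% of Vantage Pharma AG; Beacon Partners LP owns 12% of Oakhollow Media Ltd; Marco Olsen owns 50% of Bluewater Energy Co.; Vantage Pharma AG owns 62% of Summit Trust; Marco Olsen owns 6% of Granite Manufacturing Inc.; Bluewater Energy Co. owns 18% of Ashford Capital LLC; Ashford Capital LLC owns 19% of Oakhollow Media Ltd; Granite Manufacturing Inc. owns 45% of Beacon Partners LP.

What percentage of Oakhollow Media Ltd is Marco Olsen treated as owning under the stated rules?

15.6988%

Chain via Bluewater Energy Co. → Ashford Capital LLC (R1): 50% × 18% × 19% = 1.71% of Oakhollow Media Ltd.
Chain via Vantage Pharma AG → Summit Trust (R1): 38% × 62% × 58% = 13.6648% of Oakhollow Media Ltd.
Chain via Granite Manufacturing Inc. → Beacon Partners LP (R1): 6% × 45% × 12% = 0.324% of Oakhollow Media Ltd.
Aggregating (R2): 1.71% + 13.6648% + 0.324% = 15.6988%.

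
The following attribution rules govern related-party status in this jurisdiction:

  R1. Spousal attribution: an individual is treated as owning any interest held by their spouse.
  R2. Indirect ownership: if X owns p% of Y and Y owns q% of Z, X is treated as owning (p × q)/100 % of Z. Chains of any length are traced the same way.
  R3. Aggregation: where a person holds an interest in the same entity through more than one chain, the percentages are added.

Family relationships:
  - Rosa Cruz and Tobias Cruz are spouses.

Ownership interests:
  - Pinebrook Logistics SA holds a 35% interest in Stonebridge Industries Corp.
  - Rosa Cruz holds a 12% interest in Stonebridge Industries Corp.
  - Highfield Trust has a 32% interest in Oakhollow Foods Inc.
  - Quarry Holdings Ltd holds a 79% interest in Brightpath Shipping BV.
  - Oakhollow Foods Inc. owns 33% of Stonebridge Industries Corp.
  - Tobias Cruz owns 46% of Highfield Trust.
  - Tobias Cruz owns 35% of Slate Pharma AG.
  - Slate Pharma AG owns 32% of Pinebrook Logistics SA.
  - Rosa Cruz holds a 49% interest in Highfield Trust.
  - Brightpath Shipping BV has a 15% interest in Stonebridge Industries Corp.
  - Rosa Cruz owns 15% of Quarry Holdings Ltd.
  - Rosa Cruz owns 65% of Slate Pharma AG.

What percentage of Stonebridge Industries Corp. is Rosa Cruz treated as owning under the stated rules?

By spousal attribution (R1), Rosa Cruz is treated as also owning Tobias Cruz's interest in Highfield Trust, giving 49% + 46% = 95%.
By spousal attribution (R1), Rosa Cruz is treated as also owning Tobias Cruz's interest in Slate Pharma AG, giving 65% + 35% = 100%.
Chain via Quarry Holdings Ltd → Brightpath Shipping BV (R2): 15% × 79% × 15% = 1.7775% of Stonebridge Industries Corp.
Chain via Highfield Trust → Oakhollow Foods Inc. (R2): 95% × 32% × 33% = 10.032% of Stonebridge Industries Corp.
Chain via Slate Pharma AG → Pinebrook Logistics SA (R2): 100% × 32% × 35% = 11.2% of Stonebridge Industries Corp.
Direct interest in Stonebridge Industries Corp: 12%.
Aggregating (R3): 1.7775% + 10.032% + 11.2% + 12% = 35.0095%.

35.0095%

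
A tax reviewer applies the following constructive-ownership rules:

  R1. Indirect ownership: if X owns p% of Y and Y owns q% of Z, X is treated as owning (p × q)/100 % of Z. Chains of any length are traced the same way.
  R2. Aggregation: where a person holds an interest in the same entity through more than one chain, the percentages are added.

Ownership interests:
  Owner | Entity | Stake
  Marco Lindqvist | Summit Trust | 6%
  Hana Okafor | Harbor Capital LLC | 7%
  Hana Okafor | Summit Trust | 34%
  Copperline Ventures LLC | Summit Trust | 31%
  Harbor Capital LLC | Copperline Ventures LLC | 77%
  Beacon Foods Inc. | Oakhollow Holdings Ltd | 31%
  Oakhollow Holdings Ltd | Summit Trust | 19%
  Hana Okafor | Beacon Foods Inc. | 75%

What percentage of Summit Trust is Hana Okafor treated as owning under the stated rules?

40.0884%

Chain via Beacon Foods Inc. → Oakhollow Holdings Ltd (R1): 75% × 31% × 19% = 4.4175% of Summit Trust.
Chain via Harbor Capital LLC → Copperline Ventures LLC (R1): 7% × 77% × 31% = 1.6709% of Summit Trust.
Direct interest in Summit Trust: 34%.
Aggregating (R2): 4.4175% + 1.6709% + 34% = 40.0884%.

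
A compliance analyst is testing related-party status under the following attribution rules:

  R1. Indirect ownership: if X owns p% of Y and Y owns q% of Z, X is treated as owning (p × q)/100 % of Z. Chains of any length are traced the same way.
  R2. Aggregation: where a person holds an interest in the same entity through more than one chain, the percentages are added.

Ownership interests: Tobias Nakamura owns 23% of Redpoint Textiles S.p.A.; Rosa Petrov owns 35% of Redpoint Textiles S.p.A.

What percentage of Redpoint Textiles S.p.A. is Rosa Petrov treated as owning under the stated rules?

Direct interest in Redpoint Textiles S.p.A: 35%.

35%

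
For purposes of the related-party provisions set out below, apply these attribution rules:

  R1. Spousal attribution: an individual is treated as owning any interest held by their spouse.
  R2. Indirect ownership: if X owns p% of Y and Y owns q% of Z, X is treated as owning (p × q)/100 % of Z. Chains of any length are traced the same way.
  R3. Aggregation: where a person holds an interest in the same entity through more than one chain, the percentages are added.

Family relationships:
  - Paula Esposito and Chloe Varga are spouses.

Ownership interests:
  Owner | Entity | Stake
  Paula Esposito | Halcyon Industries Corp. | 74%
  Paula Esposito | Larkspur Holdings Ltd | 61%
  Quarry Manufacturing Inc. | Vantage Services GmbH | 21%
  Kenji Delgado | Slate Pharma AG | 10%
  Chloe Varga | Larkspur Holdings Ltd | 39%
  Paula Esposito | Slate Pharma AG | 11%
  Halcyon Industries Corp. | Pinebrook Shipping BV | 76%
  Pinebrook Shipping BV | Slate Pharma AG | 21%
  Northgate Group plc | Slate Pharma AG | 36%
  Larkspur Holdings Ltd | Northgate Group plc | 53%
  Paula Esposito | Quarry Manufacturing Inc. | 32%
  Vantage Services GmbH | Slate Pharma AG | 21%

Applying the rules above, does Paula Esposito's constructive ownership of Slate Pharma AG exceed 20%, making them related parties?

Yes

By spousal attribution (R1), Paula Esposito is treated as also owning Chloe Varga's interest in Larkspur Holdings Ltd, giving 61% + 39% = 100%.
Chain via Quarry Manufacturing Inc. → Vantage Services GmbH (R2): 32% × 21% × 21% = 1.4112% of Slate Pharma AG.
Chain via Halcyon Industries Corp. → Pinebrook Shipping BV (R2): 74% × 76% × 21% = 11.8104% of Slate Pharma AG.
Chain via Larkspur Holdings Ltd → Northgate Group plc (R2): 100% × 53% × 36% = 19.08% of Slate Pharma AG.
Direct interest in Slate Pharma AG: 11%.
Aggregating (R3): 1.4112% + 11.8104% + 19.08% + 11% = 43.3016%.
43.3016% exceeds the 20% threshold, so Paula is a related party to Slate Pharma AG.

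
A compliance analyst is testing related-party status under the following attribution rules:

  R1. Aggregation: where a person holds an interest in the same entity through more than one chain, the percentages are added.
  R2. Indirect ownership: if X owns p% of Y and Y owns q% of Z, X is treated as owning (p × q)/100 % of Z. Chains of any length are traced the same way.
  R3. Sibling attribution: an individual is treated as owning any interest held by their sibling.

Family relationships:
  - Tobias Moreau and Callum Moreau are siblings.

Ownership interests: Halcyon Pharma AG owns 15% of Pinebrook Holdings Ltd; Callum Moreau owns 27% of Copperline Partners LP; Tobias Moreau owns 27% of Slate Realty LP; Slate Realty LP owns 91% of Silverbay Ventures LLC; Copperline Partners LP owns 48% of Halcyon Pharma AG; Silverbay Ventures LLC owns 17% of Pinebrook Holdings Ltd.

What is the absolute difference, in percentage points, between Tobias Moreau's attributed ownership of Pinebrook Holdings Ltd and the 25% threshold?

18.8791

By sibling attribution (R3), Tobias Moreau is treated as owning Callum Moreau's 27% interest in Copperline Partners LP.
Chain via Slate Realty LP → Silverbay Ventures LLC (R2): 27% × 91% × 17% = 4.1769% of Pinebrook Holdings Ltd.
Chain via Copperline Partners LP → Halcyon Pharma AG (R2): 27% × 48% × 15% = 1.944% of Pinebrook Holdings Ltd.
Aggregating (R1): 4.1769% + 1.944% = 6.1209%.
6.1209% falls short of the 25% threshold by 18.8791 percentage points.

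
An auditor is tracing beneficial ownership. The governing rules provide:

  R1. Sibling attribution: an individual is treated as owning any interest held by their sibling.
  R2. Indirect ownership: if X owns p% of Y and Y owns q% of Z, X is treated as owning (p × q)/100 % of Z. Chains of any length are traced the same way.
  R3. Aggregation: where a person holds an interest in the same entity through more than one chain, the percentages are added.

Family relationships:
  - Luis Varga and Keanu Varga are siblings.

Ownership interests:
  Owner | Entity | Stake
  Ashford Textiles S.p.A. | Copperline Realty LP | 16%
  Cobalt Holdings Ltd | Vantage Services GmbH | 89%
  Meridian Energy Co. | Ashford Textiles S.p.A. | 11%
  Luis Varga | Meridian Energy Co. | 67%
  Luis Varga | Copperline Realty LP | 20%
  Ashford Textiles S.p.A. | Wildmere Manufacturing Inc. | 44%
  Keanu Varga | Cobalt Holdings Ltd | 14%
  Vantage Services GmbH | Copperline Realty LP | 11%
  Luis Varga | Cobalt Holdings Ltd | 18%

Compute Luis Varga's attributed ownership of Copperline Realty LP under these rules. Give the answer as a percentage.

24.312%

By sibling attribution (R1), Luis Varga is treated as also owning Keanu Varga's interest in Cobalt Holdings Ltd, giving 18% + 14% = 32%.
Chain via Cobalt Holdings Ltd → Vantage Services GmbH (R2): 32% × 89% × 11% = 3.1328% of Copperline Realty LP.
Chain via Meridian Energy Co. → Ashford Textiles S.p.A. (R2): 67% × 11% × 16% = 1.1792% of Copperline Realty LP.
Direct interest in Copperline Realty LP: 20%.
Aggregating (R3): 3.1328% + 1.1792% + 20% = 24.312%.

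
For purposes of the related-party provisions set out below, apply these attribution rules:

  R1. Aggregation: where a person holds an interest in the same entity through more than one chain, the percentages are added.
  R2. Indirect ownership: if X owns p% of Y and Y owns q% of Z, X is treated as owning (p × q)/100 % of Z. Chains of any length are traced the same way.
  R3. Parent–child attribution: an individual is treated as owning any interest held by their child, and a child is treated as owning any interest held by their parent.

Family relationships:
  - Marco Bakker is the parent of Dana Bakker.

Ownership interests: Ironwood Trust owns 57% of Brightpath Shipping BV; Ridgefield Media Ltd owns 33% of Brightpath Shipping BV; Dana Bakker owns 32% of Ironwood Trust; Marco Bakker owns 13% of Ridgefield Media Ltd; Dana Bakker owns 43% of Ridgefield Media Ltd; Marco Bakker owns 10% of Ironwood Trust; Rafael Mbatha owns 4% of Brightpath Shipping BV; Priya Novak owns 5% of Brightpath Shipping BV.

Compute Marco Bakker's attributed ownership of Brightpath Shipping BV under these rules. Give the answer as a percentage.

42.42%

By parent–child attribution (R3), Marco Bakker is treated as also owning Dana Bakker's interest in Ridgefield Media Ltd, giving 13% + 43% = 56%.
By parent–child attribution (R3), Marco Bakker is treated as also owning Dana Bakker's interest in Ironwood Trust, giving 10% + 32% = 42%.
Chain via Ridgefield Media Ltd (R2): 56% × 33% = 18.48% of Brightpath Shipping BV.
Chain via Ironwood Trust (R2): 42% × 57% = 23.94% of Brightpath Shipping BV.
Aggregating (R1): 18.48% + 23.94% = 42.42%.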